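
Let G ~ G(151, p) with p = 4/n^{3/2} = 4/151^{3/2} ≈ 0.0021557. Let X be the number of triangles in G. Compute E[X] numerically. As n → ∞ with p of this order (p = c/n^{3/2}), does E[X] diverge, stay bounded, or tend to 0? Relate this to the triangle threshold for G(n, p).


Number of potential triangles: C(151, 3) = 562475.
Each occurs with probability p³ ≈ (0.0021557)³ ≈ 1.0018062e-08.
By linearity: E[X] = C(151, 3)·p³ ≈ 562475 · 1.0018062e-08 ≈ 0.00563.
Since α = 3/2 > 1, p = c/n^{3/2} = o(1/n) is below the triangle threshold p ~ 1/n. Asymptotically E[X] ~ (c³/6)·n^{3(1−α)} = (4³/6)·n^{-1.5} → 0, so by Markov's inequality G has no triangles w.h.p.

E[X] ≈ 0.00563; in regime p = Θ(1/n^{3/2}) E[X] tends to 0 (below the triangle threshold p ~ 1/n).


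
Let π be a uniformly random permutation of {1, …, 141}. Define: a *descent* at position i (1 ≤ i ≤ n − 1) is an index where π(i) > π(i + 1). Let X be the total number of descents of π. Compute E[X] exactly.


Write X = Σ X_I over i = 1, …, 140, with X_I the indicator of one descent.
There are 140 indicators.
For each fixed i, the pair (π(i), π(i+1)) is a uniformly random ordered pair of distinct values from {1, …, 141}; by symmetry P[π(i) > π(i+1)] = 1/2.
By linearity: E[X] = 140 · (1/2) = (141 − 1) · (1/2) = 70 ≈ 70.00000.

E[X] = 70 = 70.00000.


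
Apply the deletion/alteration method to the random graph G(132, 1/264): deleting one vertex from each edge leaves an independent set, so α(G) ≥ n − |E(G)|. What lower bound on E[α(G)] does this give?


E[|E(G)|] = C(132, 2)·p = 8646 · (1/264) = 131/4.
E[α(G)] ≥ n − E[|E(G)|] = 132 − 131/4 = 397/4.
Numerically: ≈ 99.2500.
(This is only a lower bound; the true E[α(G)] may be larger.)

E[α(G)] ≥ 397/4 ≈ 99.2500.


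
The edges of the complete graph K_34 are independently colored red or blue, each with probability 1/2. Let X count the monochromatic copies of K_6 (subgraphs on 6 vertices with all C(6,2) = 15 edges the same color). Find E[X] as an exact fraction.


Let X = Σ_S X_S over the C(34, 6) = 1344904 subsets S of size 6, where X_S = 1 if the K_6 on S is monochromatic.
For a fixed S, the K_6 on S has C(6, 2) = 15 edges. P[all 15 edges red] = (1/2)^15, and likewise for blue, so P[monochromatic] = 2·(1/2)^15 = 2^{1 − 15} = 1/16384.
By linearity of expectation: E[X] = C(34, 6) · 2^{1 − 15} = 1344904 · 1/16384 = 168113/2048.
Numerically: E[X] ≈ 82.0864.

E[X] = C(34,6)·2^(1−C(6,2)) = 168113/2048 ≈ 82.0864.


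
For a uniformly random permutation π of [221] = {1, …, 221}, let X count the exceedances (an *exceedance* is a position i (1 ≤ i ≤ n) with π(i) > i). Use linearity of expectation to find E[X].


Write X = Σ_{i=1}^{221} X_i, where X_i = 1_{π(i) > i}.
For each fixed i, π(i) is uniform over {1, …, 221} (marginal of a uniform permutation), so P[π(i) > i] = (n − i)/n. Summing: Σ_{i=1}^{221} (n − i)/n = (0 + 1 + … + 220)/221 = 221(221 − 1)/(2·221) = (221 − 1)/2.
Hence E[X] = Σ_{i=1}^{221} (221 − i)/221 = 110 ≈ 110.0000.

E[X] = 110 = 110.0000.


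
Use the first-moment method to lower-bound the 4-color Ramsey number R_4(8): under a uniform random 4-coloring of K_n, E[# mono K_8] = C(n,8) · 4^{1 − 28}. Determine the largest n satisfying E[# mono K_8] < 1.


We need C(n, 8) · 4^{1 − 28} < 1, i.e. C(n, 8) < 4^{28 − 1} = 18014398509481984.
Check values of n near the boundary:
  n = 403: C(403, 8) = 16090020602228430; 16090020602228430 < 18014398509481984? YES
  n = 404: C(404, 8) = 16415071523485570; 16415071523485570 < 18014398509481984? YES
  n = 405: C(405, 8) = 16745853821188050; 16745853821188050 < 18014398509481984? YES
  n = 406: C(406, 8) = 17082453897995850; 17082453897995850 < 18014398509481984? YES
  n = 407: C(407, 8) = 17424959239309050; 17424959239309050 < 18014398509481984? YES
  n = 408: C(408, 8) = 17773458424095231; 17773458424095231 < 18014398509481984? YES
  n = 409: C(409, 8) = 18128041135797879; 18128041135797879 < 18014398509481984? NO
The largest n with C(n, 8) < 18014398509481984 is n = 408 (where E[X] = 17773458424095231/18014398509481984 ≈ 0.98663). Hence R_4(8) > 408, i.e. R_4(8) ≥ 409.

Largest n = 408; hence R_4(8) > 408.


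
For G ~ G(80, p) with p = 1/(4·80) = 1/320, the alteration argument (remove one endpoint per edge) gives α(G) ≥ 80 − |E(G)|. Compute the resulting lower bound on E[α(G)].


E[|E(G)|] = C(80, 2)·p = 3160 · (1/320) = 79/8.
E[α(G)] ≥ n − E[|E(G)|] = 80 − 79/8 = 561/8.
Numerically: ≈ 70.125.
(This is only a lower bound; the true E[α(G)] may be larger.)

E[α(G)] ≥ 561/8 ≈ 70.125.


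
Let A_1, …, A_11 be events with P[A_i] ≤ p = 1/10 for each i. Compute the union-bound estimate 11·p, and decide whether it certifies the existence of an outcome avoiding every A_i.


Union bound: P[∪_{i=1}^{11} A_i] ≤ Σ_i P[A_i] ≤ 11·p = 11·(1/10) = 11/10.
Numerically: 11/10 ≈ 1.1000.
Is 11/10 < 1? NO.
Since the bound 11/10 is ≥ 1, the union bound is uninformative here; it does NOT by itself certify existence.

11·p = 11/10 ≈ 1.1000; existence NOT certified by the union bound.


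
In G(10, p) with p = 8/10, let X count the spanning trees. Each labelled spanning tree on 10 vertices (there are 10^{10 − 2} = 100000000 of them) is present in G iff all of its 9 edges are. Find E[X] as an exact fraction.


K_10 has 10^{10 − 2} = 100000000 labelled spanning trees.
For each such spanning tree H, let X_H = 1 if all 9 edges of H are present in G. Then P[X_H = 1] = p^{9} = (4/5)^{9} = 262144/1953125.
By linearity: E[X] = Σ_H E[X_H] = 100000000 · p^{9} = 100000000 · 262144/1953125 = 67108864/5.
Numerically: E[X] ≈ 1.342e+07.

E[X] = 100000000 · (4/5)^{9} = 67108864/5 ≈ 1.342e+07.


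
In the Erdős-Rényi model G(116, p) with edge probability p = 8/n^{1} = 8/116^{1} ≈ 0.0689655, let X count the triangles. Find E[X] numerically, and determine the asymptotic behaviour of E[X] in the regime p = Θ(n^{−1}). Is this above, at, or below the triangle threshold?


Number of potential triangles: C(116, 3) = 253460.
Each occurs with probability p³ ≈ (0.0689655)³ ≈ 3.28016729e-04.
By linearity: E[X] = C(116, 3)·p³ ≈ 253460 · 3.28016729e-04 ≈ 83.139120.
Here α = 1, so p = 8/n is exactly at the triangle threshold p ~ 1/n. Asymptotically E[X] → c³/6 = 8³/6 = 256/3 ≈ 85.333333, a bounded constant. In this regime the triangle count is asymptotically Poisson(c³/6).

E[X] ≈ 83.139120; in regime p = Θ(1/n^{1}) E[X] stays bounded (at the triangle threshold p ~ 1/n).


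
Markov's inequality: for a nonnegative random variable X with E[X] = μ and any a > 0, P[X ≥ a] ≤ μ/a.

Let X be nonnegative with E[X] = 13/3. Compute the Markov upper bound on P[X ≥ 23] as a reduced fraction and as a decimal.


μ = E[X] = 13/3, a = 23.
Markov: P[X ≥ 23] ≤ μ/a = (13/3)/23 = 13/69.
Numerically: ≈ 0.18841.
(Since a = 23 > μ = 4.33333, the bound 13/69 is < 1 and informative.)

P[X ≥ 23] ≤ 13/69 ≈ 0.18841.


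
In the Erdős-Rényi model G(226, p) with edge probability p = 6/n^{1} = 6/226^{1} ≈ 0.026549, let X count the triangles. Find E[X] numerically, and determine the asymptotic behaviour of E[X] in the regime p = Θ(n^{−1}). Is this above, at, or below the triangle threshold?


Number of potential triangles: C(226, 3) = 1898400.
Each occurs with probability p³ ≈ (0.026549)³ ≈ 1.8712354e-05.
By linearity: E[X] = C(226, 3)·p³ ≈ 1898400 · 1.8712354e-05 ≈ 35.52353.
Here α = 1, so p = 6/n is exactly at the triangle threshold p ~ 1/n. Asymptotically E[X] → c³/6 = 6³/6 = 36 ≈ 36.00000, a bounded constant. In this regime the triangle count is asymptotically Poisson(c³/6).

E[X] ≈ 35.52353; in regime p = Θ(1/n^{1}) E[X] stays bounded (at the triangle threshold p ~ 1/n).


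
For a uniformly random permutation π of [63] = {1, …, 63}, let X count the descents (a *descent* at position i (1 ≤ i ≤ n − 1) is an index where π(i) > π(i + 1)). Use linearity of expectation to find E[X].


Write X = Σ X_I over i = 1, …, 62, with X_I the indicator of one descent.
There are 62 indicators.
For each fixed i, the pair (π(i), π(i+1)) is a uniformly random ordered pair of distinct values from {1, …, 63}; by symmetry P[π(i) > π(i+1)] = 1/2.
By linearity: E[X] = 62 · (1/2) = (63 − 1) · (1/2) = 31 ≈ 31.00000.

E[X] = 31 = 31.00000.


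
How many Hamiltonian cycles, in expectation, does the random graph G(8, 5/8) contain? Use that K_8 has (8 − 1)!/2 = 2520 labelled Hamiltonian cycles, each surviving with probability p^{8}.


K_8 has (8 − 1)!/2 = 2520 labelled Hamiltonian cycles.
For each such Hamiltonian cycle H, let X_H = 1 if all 8 edges of H are present in G. Then P[X_H = 1] = p^{8} = (5/8)^{8} = 390625/16777216.
By linearity of expectation: E[X] = Σ_H E[X_H] = 2520 · p^{8} = 2520 · 390625/16777216 = 123046875/2097152.
Numerically: E[X] ≈ 58.673.

E[X] = 2520 · (5/8)^{8} = 123046875/2097152 ≈ 58.673.


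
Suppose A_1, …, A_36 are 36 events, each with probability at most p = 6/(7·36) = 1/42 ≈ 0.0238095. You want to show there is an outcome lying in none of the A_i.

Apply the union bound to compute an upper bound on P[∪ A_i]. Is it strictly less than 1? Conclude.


Union bound: P[∪_{i=1}^{36} A_i] ≤ Σ_i P[A_i] ≤ 36·p = 36·(1/42) = 6/7.
Numerically: 6/7 ≈ 0.8571429.
Is 6/7 < 1? YES.
Since P[∪ A_i] ≤ 6/7 < 1, the complement has P[∩ A_i^c] ≥ 1 − 6/7 = 1/7 > 0, so some outcome avoids every A_i.

36·p = 6/7 ≈ 0.8571429; existence CERTIFIED by the union bound.


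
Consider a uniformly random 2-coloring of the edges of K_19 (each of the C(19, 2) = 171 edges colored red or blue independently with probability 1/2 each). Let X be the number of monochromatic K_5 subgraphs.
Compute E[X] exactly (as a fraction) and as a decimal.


Let X = Σ_S X_S over the C(19, 5) = 11628 subsets S of size 5, where X_S = 1 if the K_5 on S is monochromatic.
For a fixed S, the K_5 on S has C(5, 2) = 10 edges. P[all 10 edges red] = (1/2)^10, and likewise for blue, so P[monochromatic] = 2·(1/2)^10 = 2^{1 − 10} = 1/512.
By linearity of expectation: E[X] = C(19, 5) · 2^{1 − 10} = 11628 · 1/512 = 2907/128.
Numerically: E[X] ≈ 22.711.

E[X] = C(19,5)·2^(1−C(5,2)) = 2907/128 ≈ 22.711.


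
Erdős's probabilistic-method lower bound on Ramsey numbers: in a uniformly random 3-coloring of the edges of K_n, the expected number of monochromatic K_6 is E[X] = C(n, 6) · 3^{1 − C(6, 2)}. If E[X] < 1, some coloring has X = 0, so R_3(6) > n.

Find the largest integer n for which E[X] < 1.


We need C(n, 6) · 3^{1 − 15} < 1, i.e. C(n, 6) < 3^{15 − 1} = 4782969.
Check values of n near the boundary:
  n = 39: C(39, 6) = 3262623; 3262623 < 4782969? YES
  n = 40: C(40, 6) = 3838380; 3838380 < 4782969? YES
  n = 41: C(41, 6) = 4496388; 4496388 < 4782969? YES
  n = 42: C(42, 6) = 5245786; 5245786 < 4782969? NO
  n = 43: C(43, 6) = 6096454; 6096454 < 4782969? NO
  n = 44: C(44, 6) = 7059052; 7059052 < 4782969? NO
The largest n with C(n, 6) < 4782969 is n = 41 (where E[X] = 1498796/1594323 ≈ 0.94008). Hence R_3(6) > 41, i.e. R_3(6) ≥ 42.

Largest n = 41; hence R_3(6) > 41.


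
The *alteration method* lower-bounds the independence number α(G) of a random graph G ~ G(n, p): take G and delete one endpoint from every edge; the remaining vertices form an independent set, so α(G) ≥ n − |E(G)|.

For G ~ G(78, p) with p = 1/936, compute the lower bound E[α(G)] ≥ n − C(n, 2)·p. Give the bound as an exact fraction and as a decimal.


E[|E(G)|] = C(78, 2)·p = 3003 · (1/936) = 77/24.
E[α(G)] ≥ n − E[|E(G)|] = 78 − 77/24 = 1795/24.
Numerically: ≈ 74.79167.
(This is only a lower bound; the true E[α(G)] may be larger.)

E[α(G)] ≥ 1795/24 ≈ 74.79167.


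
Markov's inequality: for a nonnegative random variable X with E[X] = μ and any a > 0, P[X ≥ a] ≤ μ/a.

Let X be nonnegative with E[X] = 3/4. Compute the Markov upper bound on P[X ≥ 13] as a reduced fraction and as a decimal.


μ = E[X] = 3/4, a = 13.
Markov: P[X ≥ 13] ≤ μ/a = (3/4)/13 = 3/52.
Numerically: ≈ 0.057692.
(Since a = 13 > μ = 0.750000, the bound 3/52 is < 1 and informative.)

P[X ≥ 13] ≤ 3/52 ≈ 0.057692.


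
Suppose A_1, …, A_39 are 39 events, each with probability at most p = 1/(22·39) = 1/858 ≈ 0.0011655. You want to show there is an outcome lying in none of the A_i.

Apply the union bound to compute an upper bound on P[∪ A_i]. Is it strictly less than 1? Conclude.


Union bound: P[∪_{i=1}^{39} A_i] ≤ Σ_i P[A_i] ≤ 39·p = 39·(1/858) = 1/22.
Numerically: 1/22 ≈ 0.0454545.
Is 1/22 < 1? YES.
Since P[∪ A_i] ≤ 1/22 < 1, the complement has P[∩ A_i^c] ≥ 1 − 1/22 = 21/22 > 0, so some outcome avoids every A_i.

39·p = 1/22 ≈ 0.0454545; existence CERTIFIED by the union bound.


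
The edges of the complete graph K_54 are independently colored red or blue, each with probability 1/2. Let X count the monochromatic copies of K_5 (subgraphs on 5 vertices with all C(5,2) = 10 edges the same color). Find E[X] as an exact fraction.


Let X = Σ_S X_S over the C(54, 5) = 3162510 subsets S of size 5, where X_S = 1 if the K_5 on S is monochromatic.
For a fixed S, the K_5 on S has C(5, 2) = 10 edges. P[all 10 edges red] = (1/2)^10, and likewise for blue, so P[monochromatic] = 2·(1/2)^10 = 2^{1 − 10} = 1/512.
By linearity of expectation: E[X] = C(54, 5) · 2^{1 − 10} = 3162510 · 1/512 = 1581255/256.
Numerically: E[X] ≈ 6176.777.

E[X] = C(54,5)·2^(1−C(5,2)) = 1581255/256 ≈ 6176.777.


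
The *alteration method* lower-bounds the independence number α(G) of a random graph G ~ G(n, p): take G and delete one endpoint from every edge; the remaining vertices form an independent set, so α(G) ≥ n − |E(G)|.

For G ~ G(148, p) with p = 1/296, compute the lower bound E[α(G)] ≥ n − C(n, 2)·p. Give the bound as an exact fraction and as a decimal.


E[|E(G)|] = C(148, 2)·p = 10878 · (1/296) = 147/4.
E[α(G)] ≥ n − E[|E(G)|] = 148 − 147/4 = 445/4.
Numerically: ≈ 111.2500.
(This is only a lower bound; the true E[α(G)] may be larger.)

E[α(G)] ≥ 445/4 ≈ 111.2500.


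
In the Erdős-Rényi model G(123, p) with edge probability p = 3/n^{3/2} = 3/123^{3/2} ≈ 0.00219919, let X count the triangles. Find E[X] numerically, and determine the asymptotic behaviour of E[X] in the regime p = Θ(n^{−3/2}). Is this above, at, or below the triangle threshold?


Number of potential triangles: C(123, 3) = 302621.
Each occurs with probability p³ ≈ (0.00219919)³ ≈ 1.06363045e-08.
By linearity: E[X] = C(123, 3)·p³ ≈ 302621 · 1.06363045e-08 ≈ 0.003219.
Since α = 3/2 > 1, p = c/n^{3/2} = o(1/n) is below the triangle threshold p ~ 1/n. Asymptotically E[X] ~ (c³/6)·n^{3(1−α)} = (3³/6)·n^{-1.5} → 0, so by Markov's inequality G has no triangles w.h.p.

E[X] ≈ 0.003219; in regime p = Θ(1/n^{3/2}) E[X] tends to 0 (below the triangle threshold p ~ 1/n).


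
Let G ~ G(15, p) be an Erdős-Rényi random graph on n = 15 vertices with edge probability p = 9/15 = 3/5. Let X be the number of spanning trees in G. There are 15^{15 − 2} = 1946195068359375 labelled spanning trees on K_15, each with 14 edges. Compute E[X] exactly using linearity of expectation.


K_15 has 15^{15 − 2} = 1946195068359375 labelled spanning trees.
For each such spanning tree H, let X_H = 1 if all 14 edges of H are present in G. Then P[X_H = 1] = p^{14} = (3/5)^{14} = 4782969/6103515625.
Summing the indicators: E[X] = Σ_H E[X_H] = 1946195068359375 · p^{14} = 1946195068359375 · 4782969/6103515625 = 7625597484987/5.
Numerically: E[X] ≈ 1.525e+12.

E[X] = 1946195068359375 · (3/5)^{14} = 7625597484987/5 ≈ 1.525e+12.


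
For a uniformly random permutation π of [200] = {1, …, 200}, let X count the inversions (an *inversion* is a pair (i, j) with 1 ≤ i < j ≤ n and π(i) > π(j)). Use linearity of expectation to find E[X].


Write X = Σ X_I over the C(200, 2) = 19900 pairs i < j, with X_I the indicator of one inversion.
There are 19900 indicators.
For each fixed pair i < j, the values π(i) and π(j) are two distinct elements of {1, …, 200} in uniformly random order; by symmetry P[π(i) > π(j)] = 1/2.
By linearity: E[X] = 19900 · (1/2) = C(200, 2) · (1/2) = 19900/2 = 9950 ≈ 9950.0000.

E[X] = 9950 = 9950.0000.


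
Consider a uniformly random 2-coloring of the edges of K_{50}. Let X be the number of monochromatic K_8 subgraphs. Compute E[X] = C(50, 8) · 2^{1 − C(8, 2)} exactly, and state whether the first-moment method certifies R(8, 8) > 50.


E[X] = C(50, 8) · 2^{1 − 28} = 536878650 · 2^{−27} = 536878650/134217728.
As a reduced fraction: E[X] = 268439325/67108864 ≈ 4.0001.
Is E[X] < 1? NO.
Since E[X] ≥ 1, the first-moment bound is inconclusive at n = 50; it does NOT by itself certify R(8, 8) > 50.

E[X] = 268439325/67108864 ≈ 4.0001; E[X] ≥ 1; first-moment method inconclusive here.


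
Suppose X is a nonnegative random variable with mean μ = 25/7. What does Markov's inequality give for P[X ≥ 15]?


μ = E[X] = 25/7, a = 15.
Markov: P[X ≥ 15] ≤ μ/a = (25/7)/15 = 5/21.
Numerically: ≈ 0.238.
(Since a = 15 > μ = 3.571, the bound 5/21 is < 1 and informative.)

P[X ≥ 15] ≤ 5/21 ≈ 0.238.


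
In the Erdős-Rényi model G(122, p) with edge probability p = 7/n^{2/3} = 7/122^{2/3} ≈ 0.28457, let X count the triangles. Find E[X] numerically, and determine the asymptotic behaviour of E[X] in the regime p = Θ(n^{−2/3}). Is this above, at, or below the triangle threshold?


Number of potential triangles: C(122, 3) = 295240.
Each occurs with probability p³ ≈ (0.28457)³ ≈ 2.3044880e-02.
By linearity: E[X] = C(122, 3)·p³ ≈ 295240 · 2.3044880e-02 ≈ 6803.77049.
Since α = 2/3 < 1, p = c/n^{2/3} ≫ 1/n is above the triangle threshold p ~ 1/n. Asymptotically E[X] ~ (c³/6)·n^{3(1−α)} = (7³/6)·n^{1} → ∞; triangles are abundant w.h.p.

E[X] ≈ 6803.77049; in regime p = Θ(1/n^{2/3}) E[X] diverges (above the triangle threshold p ~ 1/n).


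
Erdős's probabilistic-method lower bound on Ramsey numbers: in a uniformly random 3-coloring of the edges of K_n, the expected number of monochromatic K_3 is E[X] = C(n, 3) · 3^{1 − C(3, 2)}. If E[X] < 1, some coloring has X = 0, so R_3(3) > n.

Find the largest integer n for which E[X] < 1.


We need C(n, 3) · 3^{1 − 3} < 1, i.e. C(n, 3) < 3^{3 − 1} = 9.
Check values of n near the boundary:
  n = 3: C(3, 3) = 1; 1 < 9? YES
  n = 4: C(4, 3) = 4; 4 < 9? YES
  n = 5: C(5, 3) = 10; 10 < 9? NO
  n = 6: C(6, 3) = 20; 20 < 9? NO
  n = 7: C(7, 3) = 35; 35 < 9? NO
The largest n with C(n, 3) < 9 is n = 4 (where E[X] = 4/9 ≈ 0.444444). Hence R_3(3) > 4, i.e. R_3(3) ≥ 5.

Largest n = 4; hence R_3(3) > 4.


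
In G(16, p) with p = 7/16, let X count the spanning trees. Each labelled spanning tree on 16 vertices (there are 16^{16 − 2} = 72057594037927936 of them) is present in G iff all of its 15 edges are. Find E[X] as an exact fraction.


K_16 has 16^{16 − 2} = 72057594037927936 labelled spanning trees.
For each such spanning tree H, let X_H = 1 if all 15 edges of H are present in G. Then P[X_H = 1] = p^{15} = (7/16)^{15} = 4747561509943/1152921504606846976.
Summing the indicators: E[X] = Σ_H E[X_H] = 72057594037927936 · p^{15} = 72057594037927936 · 4747561509943/1152921504606846976 = 4747561509943/16.
Numerically: E[X] ≈ 2.96723e+11.

E[X] = 72057594037927936 · (7/16)^{15} = 4747561509943/16 ≈ 2.96723e+11.


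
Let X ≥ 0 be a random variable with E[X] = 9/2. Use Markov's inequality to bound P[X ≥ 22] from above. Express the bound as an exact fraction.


μ = E[X] = 9/2, a = 22.
Markov: P[X ≥ 22] ≤ μ/a = (9/2)/22 = 9/44.
Numerically: ≈ 0.2045.
(Since a = 22 > μ = 4.5000, the bound 9/44 is < 1 and informative.)

P[X ≥ 22] ≤ 9/44 ≈ 0.2045.


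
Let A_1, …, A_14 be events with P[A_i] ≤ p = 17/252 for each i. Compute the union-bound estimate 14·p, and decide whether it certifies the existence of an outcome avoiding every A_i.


Union bound: P[∪_{i=1}^{14} A_i] ≤ Σ_i P[A_i] ≤ 14·p = 14·(17/252) = 17/18.
Numerically: 17/18 ≈ 0.9444444.
Is 17/18 < 1? YES.
Since P[∪ A_i] ≤ 17/18 < 1, the complement has P[∩ A_i^c] ≥ 1 − 17/18 = 1/18 > 0, so some outcome avoids every A_i.

14·p = 17/18 ≈ 0.9444444; existence CERTIFIED by the union bound.


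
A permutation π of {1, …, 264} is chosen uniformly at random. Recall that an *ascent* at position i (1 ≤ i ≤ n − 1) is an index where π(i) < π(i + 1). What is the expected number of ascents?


Write X = Σ X_I over i = 1, …, 263, with X_I the indicator of one ascent.
There are 263 indicators.
For each fixed i, the pair (π(i), π(i+1)) is a uniformly random ordered pair of distinct values from {1, …, 264}; by symmetry P[π(i) < π(i+1)] = 1/2.
By linearity: E[X] = 263 · (1/2) = (264 − 1) · (1/2) = 263/2 ≈ 131.500000.

E[X] = 263/2 = 131.500000.


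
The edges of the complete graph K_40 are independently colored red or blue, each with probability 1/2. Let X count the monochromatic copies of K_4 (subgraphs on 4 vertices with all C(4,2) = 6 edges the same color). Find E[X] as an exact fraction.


Let X = Σ_S X_S over the C(40, 4) = 91390 subsets S of size 4, where X_S = 1 if the K_4 on S is monochromatic.
For a fixed S, the K_4 on S has C(4, 2) = 6 edges. P[all 6 edges red] = (1/2)^6, and likewise for blue, so P[monochromatic] = 2·(1/2)^6 = 2^{1 − 6} = 1/32.
By linearity of expectation: E[X] = C(40, 4) · 2^{1 − 6} = 91390 · 1/32 = 45695/16.
Numerically: E[X] ≈ 2855.938.

E[X] = C(40,4)·2^(1−C(4,2)) = 45695/16 ≈ 2855.938.


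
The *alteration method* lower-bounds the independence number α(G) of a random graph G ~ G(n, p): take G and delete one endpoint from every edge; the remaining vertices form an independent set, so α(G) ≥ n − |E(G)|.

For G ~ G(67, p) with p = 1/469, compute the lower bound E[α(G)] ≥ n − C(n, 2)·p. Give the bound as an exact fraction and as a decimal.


E[|E(G)|] = C(67, 2)·p = 2211 · (1/469) = 33/7.
E[α(G)] ≥ n − E[|E(G)|] = 67 − 33/7 = 436/7.
Numerically: ≈ 62.28571.
(This is only a lower bound; the true E[α(G)] may be larger.)

E[α(G)] ≥ 436/7 ≈ 62.28571.


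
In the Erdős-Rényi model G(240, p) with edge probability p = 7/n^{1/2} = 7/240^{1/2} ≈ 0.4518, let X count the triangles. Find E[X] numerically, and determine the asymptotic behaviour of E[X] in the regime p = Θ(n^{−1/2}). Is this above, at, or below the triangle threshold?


Number of potential triangles: C(240, 3) = 2275280.
Each occurs with probability p³ ≈ (0.4518)³ ≈ 9.225231e-02.
By linearity: E[X] = C(240, 3)·p³ ≈ 2275280 · 9.225231e-02 ≈ 209899.8396.
Since α = 1/2 < 1, p = c/n^{1/2} ≫ 1/n is above the triangle threshold p ~ 1/n. Asymptotically E[X] ~ (c³/6)·n^{3(1−α)} = (7³/6)·n^{1.5} → ∞; triangles are abundant w.h.p.

E[X] ≈ 209899.8396; in regime p = Θ(1/n^{1/2}) E[X] diverges (above the triangle threshold p ~ 1/n).


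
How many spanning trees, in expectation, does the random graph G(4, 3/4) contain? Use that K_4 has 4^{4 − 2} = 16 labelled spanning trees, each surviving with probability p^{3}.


K_4 has 4^{4 − 2} = 16 labelled spanning trees.
For each such spanning tree H, let X_H = 1 if all 3 edges of H are present in G. Then P[X_H = 1] = p^{3} = (3/4)^{3} = 27/64.
By linearity: E[X] = Σ_H E[X_H] = 16 · p^{3} = 16 · 27/64 = 27/4.
Numerically: E[X] ≈ 6.75.

E[X] = 16 · (3/4)^{3} = 27/4 ≈ 6.75.


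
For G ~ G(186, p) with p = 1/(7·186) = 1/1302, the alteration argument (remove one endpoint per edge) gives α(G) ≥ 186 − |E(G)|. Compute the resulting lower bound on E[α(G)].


E[|E(G)|] = C(186, 2)·p = 17205 · (1/1302) = 185/14.
E[α(G)] ≥ n − E[|E(G)|] = 186 − 185/14 = 2419/14.
Numerically: ≈ 172.78571.
(This is only a lower bound; the true E[α(G)] may be larger.)

E[α(G)] ≥ 2419/14 ≈ 172.78571.


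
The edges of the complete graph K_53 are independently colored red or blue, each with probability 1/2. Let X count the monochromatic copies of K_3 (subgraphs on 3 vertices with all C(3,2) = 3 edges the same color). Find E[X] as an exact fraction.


Let X = Σ_S X_S over the C(53, 3) = 23426 subsets S of size 3, where X_S = 1 if the K_3 on S is monochromatic.
For a fixed S, the K_3 on S has C(3, 2) = 3 edges. P[all 3 edges red] = (1/2)^3, and likewise for blue, so P[monochromatic] = 2·(1/2)^3 = 2^{1 − 3} = 1/4.
By linearity: E[X] = C(53, 3) · 2^{1 − 3} = 23426 · 1/4 = 11713/2.
Numerically: E[X] ≈ 5856.500.

E[X] = C(53,3)·2^(1−C(3,2)) = 11713/2 ≈ 5856.500.


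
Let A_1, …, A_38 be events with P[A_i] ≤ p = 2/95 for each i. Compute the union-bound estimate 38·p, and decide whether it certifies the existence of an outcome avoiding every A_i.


Union bound: P[∪_{i=1}^{38} A_i] ≤ Σ_i P[A_i] ≤ 38·p = 38·(2/95) = 4/5.
Numerically: 4/5 ≈ 0.80000.
Is 4/5 < 1? YES.
Since P[∪ A_i] ≤ 4/5 < 1, the complement has P[∩ A_i^c] ≥ 1 − 4/5 = 1/5 > 0, so some outcome avoids every A_i.

38·p = 4/5 ≈ 0.80000; existence CERTIFIED by the union bound.


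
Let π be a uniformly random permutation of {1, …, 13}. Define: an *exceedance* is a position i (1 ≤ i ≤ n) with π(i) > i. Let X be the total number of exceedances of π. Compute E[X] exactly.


Write X = Σ_{i=1}^{13} X_i, where X_i = 1_{π(i) > i}.
For each fixed i, π(i) is uniform over {1, …, 13} (marginal of a uniform permutation), so P[π(i) > i] = (n − i)/n. Summing: Σ_{i=1}^{13} (n − i)/n = (0 + 1 + … + 12)/13 = 13(13 − 1)/(2·13) = (13 − 1)/2.
Hence E[X] = Σ_{i=1}^{13} (13 − i)/13 = 6 ≈ 6.000.

E[X] = 6 = 6.000.


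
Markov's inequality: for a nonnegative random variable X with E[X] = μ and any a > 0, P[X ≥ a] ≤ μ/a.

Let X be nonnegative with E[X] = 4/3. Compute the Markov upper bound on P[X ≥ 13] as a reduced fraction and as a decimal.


μ = E[X] = 4/3, a = 13.
Markov: P[X ≥ 13] ≤ μ/a = (4/3)/13 = 4/39.
Numerically: ≈ 0.1026.
(Since a = 13 > μ = 1.3333, the bound 4/39 is < 1 and informative.)

P[X ≥ 13] ≤ 4/39 ≈ 0.1026.


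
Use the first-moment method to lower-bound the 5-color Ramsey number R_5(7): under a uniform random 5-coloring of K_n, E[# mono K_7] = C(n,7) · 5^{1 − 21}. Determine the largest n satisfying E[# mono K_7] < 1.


We need C(n, 7) · 5^{1 − 21} < 1, i.e. C(n, 7) < 5^{21 − 1} = 95367431640625.
Check values of n near the boundary:
  n = 336: C(336, 7) = 90079147136880; 90079147136880 < 95367431640625? YES
  n = 337: C(337, 7) = 91989916924632; 91989916924632 < 95367431640625? YES
  n = 338: C(338, 7) = 93935323022736; 93935323022736 < 95367431640625? YES
  n = 339: C(339, 7) = 95915887062372; 95915887062372 < 95367431640625? NO
  n = 340: C(340, 7) = 97932136940560; 97932136940560 < 95367431640625? NO
  n = 341: C(341, 7) = 99984606876440; 99984606876440 < 95367431640625? NO
The largest n with C(n, 7) < 95367431640625 is n = 338 (where E[X] = 93935323022736/95367431640625 ≈ 0.98498). Hence R_5(7) > 338, i.e. R_5(7) ≥ 339.

Largest n = 338; hence R_5(7) > 338.


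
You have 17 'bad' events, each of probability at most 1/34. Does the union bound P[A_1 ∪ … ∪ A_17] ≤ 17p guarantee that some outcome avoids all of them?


Union bound: P[∪_{i=1}^{17} A_i] ≤ Σ_i P[A_i] ≤ 17·p = 17·(1/34) = 1/2.
Numerically: 1/2 ≈ 0.500000.
Is 1/2 < 1? YES.
Since P[∪ A_i] ≤ 1/2 < 1, the complement has P[∩ A_i^c] ≥ 1 − 1/2 = 1/2 > 0, so some outcome avoids every A_i.

17·p = 1/2 ≈ 0.500000; existence CERTIFIED by the union bound.


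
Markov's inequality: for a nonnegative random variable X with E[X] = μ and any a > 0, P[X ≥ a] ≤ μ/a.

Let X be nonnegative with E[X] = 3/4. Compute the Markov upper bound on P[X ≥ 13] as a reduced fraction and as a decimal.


μ = E[X] = 3/4, a = 13.
Markov: P[X ≥ 13] ≤ μ/a = (3/4)/13 = 3/52.
Numerically: ≈ 0.0577.
(Since a = 13 > μ = 0.7500, the bound 3/52 is < 1 and informative.)

P[X ≥ 13] ≤ 3/52 ≈ 0.0577.


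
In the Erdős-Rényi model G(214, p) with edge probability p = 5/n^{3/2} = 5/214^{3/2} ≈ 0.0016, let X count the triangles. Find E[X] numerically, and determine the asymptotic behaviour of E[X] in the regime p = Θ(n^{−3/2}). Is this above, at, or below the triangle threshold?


Number of potential triangles: C(214, 3) = 1610564.
Each occurs with probability p³ ≈ (0.0016)³ ≈ 4.07425e-09.
By linearity: E[X] = C(214, 3)·p³ ≈ 1610564 · 4.07425e-09 ≈ 0.007.
Since α = 3/2 > 1, p = c/n^{3/2} = o(1/n) is below the triangle threshold p ~ 1/n. Asymptotically E[X] ~ (c³/6)·n^{3(1−α)} = (5³/6)·n^{-1.5} → 0, so by Markov's inequality G has no triangles w.h.p.

E[X] ≈ 0.007; in regime p = Θ(1/n^{3/2}) E[X] tends to 0 (below the triangle threshold p ~ 1/n).


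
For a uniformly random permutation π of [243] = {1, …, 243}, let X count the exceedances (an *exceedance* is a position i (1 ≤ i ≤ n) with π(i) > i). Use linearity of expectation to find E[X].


Write X = Σ_{i=1}^{243} X_i, where X_i = 1_{π(i) > i}.
For each fixed i, π(i) is uniform over {1, …, 243} (marginal of a uniform permutation), so P[π(i) > i] = (n − i)/n. Summing: Σ_{i=1}^{243} (n − i)/n = (0 + 1 + … + 242)/243 = 243(243 − 1)/(2·243) = (243 − 1)/2.
Hence E[X] = Σ_{i=1}^{243} (243 − i)/243 = 121 ≈ 121.0000.

E[X] = 121 = 121.0000.


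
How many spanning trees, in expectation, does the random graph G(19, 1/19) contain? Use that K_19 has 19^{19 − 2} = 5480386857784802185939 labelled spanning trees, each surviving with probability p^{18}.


K_19 has 19^{19 − 2} = 5480386857784802185939 labelled spanning trees.
For each such spanning tree H, let X_H = 1 if all 18 edges of H are present in G. Then P[X_H = 1] = p^{18} = (1/19)^{18} = 1/104127350297911241532841.
Summing the indicators: E[X] = Σ_H E[X_H] = 5480386857784802185939 · p^{18} = 5480386857784802185939 · 1/104127350297911241532841 = 1/19.
Numerically: E[X] ≈ 0.0526316.

E[X] = 5480386857784802185939 · (1/19)^{18} = 1/19 ≈ 0.0526316.


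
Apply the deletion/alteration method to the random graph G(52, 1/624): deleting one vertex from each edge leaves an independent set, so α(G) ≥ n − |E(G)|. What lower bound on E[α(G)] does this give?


E[|E(G)|] = C(52, 2)·p = 1326 · (1/624) = 17/8.
E[α(G)] ≥ n − E[|E(G)|] = 52 − 17/8 = 399/8.
Numerically: ≈ 49.8750.
(This is only a lower bound; the true E[α(G)] may be larger.)

E[α(G)] ≥ 399/8 ≈ 49.8750.


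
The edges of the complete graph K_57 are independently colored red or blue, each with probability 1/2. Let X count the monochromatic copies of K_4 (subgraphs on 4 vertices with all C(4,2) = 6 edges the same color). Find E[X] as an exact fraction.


Let X = Σ_S X_S over the C(57, 4) = 395010 subsets S of size 4, where X_S = 1 if the K_4 on S is monochromatic.
For a fixed S, the K_4 on S has C(4, 2) = 6 edges. P[all 6 edges red] = (1/2)^6, and likewise for blue, so P[monochromatic] = 2·(1/2)^6 = 2^{1 − 6} = 1/32.
By linearity of expectation: E[X] = C(57, 4) · 2^{1 − 6} = 395010 · 1/32 = 197505/16.
Numerically: E[X] ≈ 12344.062500.

E[X] = C(57,4)·2^(1−C(4,2)) = 197505/16 ≈ 12344.062500.


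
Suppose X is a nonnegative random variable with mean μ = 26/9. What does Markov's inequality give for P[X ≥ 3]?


μ = E[X] = 26/9, a = 3.
Markov: P[X ≥ 3] ≤ μ/a = (26/9)/3 = 26/27.
Numerically: ≈ 0.963.
(Since a = 3 > μ = 2.889, the bound 26/27 is < 1 and informative.)

P[X ≥ 3] ≤ 26/27 ≈ 0.963.


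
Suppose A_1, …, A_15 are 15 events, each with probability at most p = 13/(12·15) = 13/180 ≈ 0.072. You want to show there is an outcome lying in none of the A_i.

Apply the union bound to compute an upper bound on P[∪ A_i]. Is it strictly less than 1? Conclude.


Union bound: P[∪_{i=1}^{15} A_i] ≤ Σ_i P[A_i] ≤ 15·p = 15·(13/180) = 13/12.
Numerically: 13/12 ≈ 1.083.
Is 13/12 < 1? NO.
Since the bound 13/12 is ≥ 1, the union bound is uninformative here; it does NOT by itself certify existence.

15·p = 13/12 ≈ 1.083; existence NOT certified by the union bound.


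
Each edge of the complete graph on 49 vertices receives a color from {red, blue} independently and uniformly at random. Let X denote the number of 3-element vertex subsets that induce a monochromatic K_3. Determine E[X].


Let X = Σ_S X_S over the C(49, 3) = 18424 subsets S of size 3, where X_S = 1 if the K_3 on S is monochromatic.
For a fixed S, the K_3 on S has C(3, 2) = 3 edges. P[all 3 edges red] = (1/2)^3, and likewise for blue, so P[monochromatic] = 2·(1/2)^3 = 2^{1 − 3} = 1/4.
By linearity of expectation: E[X] = C(49, 3) · 2^{1 − 3} = 18424 · 1/4 = 4606.
Numerically: E[X] ≈ 4606.0000.

E[X] = C(49,3)·2^(1−C(3,2)) = 4606 ≈ 4606.0000.


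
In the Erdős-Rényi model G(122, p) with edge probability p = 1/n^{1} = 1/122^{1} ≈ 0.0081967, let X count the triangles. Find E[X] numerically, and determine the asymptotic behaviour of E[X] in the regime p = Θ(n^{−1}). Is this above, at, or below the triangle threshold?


Number of potential triangles: C(122, 3) = 295240.
Each occurs with probability p³ ≈ (0.0081967)³ ≈ 5.5070689e-07.
By linearity: E[X] = C(122, 3)·p³ ≈ 295240 · 5.5070689e-07 ≈ 0.16259.
Here α = 1, so p = 1/n is exactly at the triangle threshold p ~ 1/n. Asymptotically E[X] → c³/6 = 1³/6 = 1/6 ≈ 0.16667, a bounded constant. In this regime the triangle count is asymptotically Poisson(c³/6).

E[X] ≈ 0.16259; in regime p = Θ(1/n^{1}) E[X] stays bounded (at the triangle threshold p ~ 1/n).


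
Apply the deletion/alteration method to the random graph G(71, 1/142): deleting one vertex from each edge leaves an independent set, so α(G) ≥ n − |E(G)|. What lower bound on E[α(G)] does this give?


E[|E(G)|] = C(71, 2)·p = 2485 · (1/142) = 35/2.
E[α(G)] ≥ n − E[|E(G)|] = 71 − 35/2 = 107/2.
Numerically: ≈ 53.500.
(This is only a lower bound; the true E[α(G)] may be larger.)

E[α(G)] ≥ 107/2 ≈ 53.500.


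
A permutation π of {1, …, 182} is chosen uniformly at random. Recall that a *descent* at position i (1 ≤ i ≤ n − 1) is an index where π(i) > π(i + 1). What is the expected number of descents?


Write X = Σ X_I over i = 1, …, 181, with X_I the indicator of one descent.
There are 181 indicators.
For each fixed i, the pair (π(i), π(i+1)) is a uniformly random ordered pair of distinct values from {1, …, 182}; by symmetry P[π(i) > π(i+1)] = 1/2.
By linearity: E[X] = 181 · (1/2) = (182 − 1) · (1/2) = 181/2 ≈ 90.500.

E[X] = 181/2 = 90.500.


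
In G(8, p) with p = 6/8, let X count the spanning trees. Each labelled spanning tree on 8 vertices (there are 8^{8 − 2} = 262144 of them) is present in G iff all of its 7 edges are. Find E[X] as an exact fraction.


K_8 has 8^{8 − 2} = 262144 labelled spanning trees.
For each such spanning tree H, let X_H = 1 if all 7 edges of H are present in G. Then P[X_H = 1] = p^{7} = (3/4)^{7} = 2187/16384.
By linearity of expectation: E[X] = Σ_H E[X_H] = 262144 · p^{7} = 262144 · 2187/16384 = 34992.
Numerically: E[X] ≈ 3.5e+04.

E[X] = 262144 · (3/4)^{7} = 34992 ≈ 3.5e+04.


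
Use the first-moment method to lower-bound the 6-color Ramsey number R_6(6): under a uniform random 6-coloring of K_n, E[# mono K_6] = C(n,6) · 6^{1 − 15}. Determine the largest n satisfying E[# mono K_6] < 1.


We need C(n, 6) · 6^{1 − 15} < 1, i.e. C(n, 6) < 6^{15 − 1} = 78364164096.
Check values of n near the boundary:
  n = 193: C(193, 6) = 66364016544; 66364016544 < 78364164096? YES
  n = 194: C(194, 6) = 68482017072; 68482017072 < 78364164096? YES
  n = 195: C(195, 6) = 70656049360; 70656049360 < 78364164096? YES
  n = 196: C(196, 6) = 72887293024; 72887293024 < 78364164096? YES
  n = 197: C(197, 6) = 75176946208; 75176946208 < 78364164096? YES
  n = 198: C(198, 6) = 77526225777; 77526225777 < 78364164096? YES
  n = 199: C(199, 6) = 79936367511; 79936367511 < 78364164096? NO
  n = 200: C(200, 6) = 82408626300; 82408626300 < 78364164096? NO
The largest n with C(n, 6) < 78364164096 is n = 198 (where E[X] = 25842075259/26121388032 ≈ 0.98931). Hence R_6(6) > 198, i.e. R_6(6) ≥ 199.

Largest n = 198; hence R_6(6) > 198.


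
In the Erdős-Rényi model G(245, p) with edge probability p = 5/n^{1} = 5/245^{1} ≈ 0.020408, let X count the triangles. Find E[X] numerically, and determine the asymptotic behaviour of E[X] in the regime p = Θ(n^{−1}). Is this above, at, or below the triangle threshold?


Number of potential triangles: C(245, 3) = 2421090.
Each occurs with probability p³ ≈ (0.020408)³ ≈ 8.4998598e-06.
By linearity: E[X] = C(245, 3)·p³ ≈ 2421090 · 8.4998598e-06 ≈ 20.57893.
Here α = 1, so p = 5/n is exactly at the triangle threshold p ~ 1/n. Asymptotically E[X] → c³/6 = 5³/6 = 125/6 ≈ 20.83333, a bounded constant. In this regime the triangle count is asymptotically Poisson(c³/6).

E[X] ≈ 20.57893; in regime p = Θ(1/n^{1}) E[X] stays bounded (at the triangle threshold p ~ 1/n).


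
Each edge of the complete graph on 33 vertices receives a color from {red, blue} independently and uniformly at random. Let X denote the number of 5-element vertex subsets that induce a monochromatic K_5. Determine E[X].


Let X = Σ_S X_S over the C(33, 5) = 237336 subsets S of size 5, where X_S = 1 if the K_5 on S is monochromatic.
For a fixed S, the K_5 on S has C(5, 2) = 10 edges. P[all 10 edges red] = (1/2)^10, and likewise for blue, so P[monochromatic] = 2·(1/2)^10 = 2^{1 − 10} = 1/512.
Summing: E[X] = C(33, 5) · 2^{1 − 10} = 237336 · 1/512 = 29667/64.
Numerically: E[X] ≈ 463.546875.

E[X] = C(33,5)·2^(1−C(5,2)) = 29667/64 ≈ 463.546875.


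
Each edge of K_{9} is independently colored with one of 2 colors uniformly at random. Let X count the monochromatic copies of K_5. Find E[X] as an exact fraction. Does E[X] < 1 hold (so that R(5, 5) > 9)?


E[X] = C(9, 5) · 2^{1 − 10} = 126 · 2^{−9} = 126/512.
As a reduced fraction: E[X] = 63/256 ≈ 0.2460938.
Is E[X] < 1? YES.
Since E[X] < 1, there exists a 2-coloring of K_{9} with no monochromatic K_5; hence R(5, 5) > 9.

E[X] = 63/256 ≈ 0.2460938; E[X] < 1, so R(5, 5) > 9.


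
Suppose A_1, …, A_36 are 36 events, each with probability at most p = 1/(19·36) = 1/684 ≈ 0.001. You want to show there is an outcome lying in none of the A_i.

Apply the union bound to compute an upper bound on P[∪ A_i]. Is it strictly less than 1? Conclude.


Union bound: P[∪_{i=1}^{36} A_i] ≤ Σ_i P[A_i] ≤ 36·p = 36·(1/684) = 1/19.
Numerically: 1/19 ≈ 0.053.
Is 1/19 < 1? YES.
Since P[∪ A_i] ≤ 1/19 < 1, the complement has P[∩ A_i^c] ≥ 1 − 1/19 = 18/19 > 0, so some outcome avoids every A_i.

36·p = 1/19 ≈ 0.053; existence CERTIFIED by the union bound.


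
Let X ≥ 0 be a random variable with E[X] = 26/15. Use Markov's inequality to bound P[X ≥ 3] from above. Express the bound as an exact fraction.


μ = E[X] = 26/15, a = 3.
Markov: P[X ≥ 3] ≤ μ/a = (26/15)/3 = 26/45.
Numerically: ≈ 0.578.
(Since a = 3 > μ = 1.733, the bound 26/45 is < 1 and informative.)

P[X ≥ 3] ≤ 26/45 ≈ 0.578.


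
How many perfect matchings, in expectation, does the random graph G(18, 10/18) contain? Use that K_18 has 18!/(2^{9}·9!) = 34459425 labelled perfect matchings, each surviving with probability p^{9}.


K_18 has 18!/(2^{9}·9!) = 34459425 labelled perfect matchings.
For each such perfect matching H, let X_H = 1 if all 9 edges of H are present in G. Then P[X_H = 1] = p^{9} = (5/9)^{9} = 1953125/387420489.
By linearity of expectation: E[X] = Σ_H E[X_H] = 34459425 · p^{9} = 34459425 · 1953125/387420489 = 830908203125/4782969.
Numerically: E[X] ≈ 173722.

E[X] = 34459425 · (5/9)^{9} = 830908203125/4782969 ≈ 173722.


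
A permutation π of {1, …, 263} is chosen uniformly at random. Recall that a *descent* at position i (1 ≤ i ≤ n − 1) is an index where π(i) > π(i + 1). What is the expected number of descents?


Write X = Σ X_I over i = 1, …, 262, with X_I the indicator of one descent.
There are 262 indicators.
For each fixed i, the pair (π(i), π(i+1)) is a uniformly random ordered pair of distinct values from {1, …, 263}; by symmetry P[π(i) > π(i+1)] = 1/2.
By linearity: E[X] = 262 · (1/2) = (263 − 1) · (1/2) = 131 ≈ 131.0000.

E[X] = 131 = 131.0000.
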